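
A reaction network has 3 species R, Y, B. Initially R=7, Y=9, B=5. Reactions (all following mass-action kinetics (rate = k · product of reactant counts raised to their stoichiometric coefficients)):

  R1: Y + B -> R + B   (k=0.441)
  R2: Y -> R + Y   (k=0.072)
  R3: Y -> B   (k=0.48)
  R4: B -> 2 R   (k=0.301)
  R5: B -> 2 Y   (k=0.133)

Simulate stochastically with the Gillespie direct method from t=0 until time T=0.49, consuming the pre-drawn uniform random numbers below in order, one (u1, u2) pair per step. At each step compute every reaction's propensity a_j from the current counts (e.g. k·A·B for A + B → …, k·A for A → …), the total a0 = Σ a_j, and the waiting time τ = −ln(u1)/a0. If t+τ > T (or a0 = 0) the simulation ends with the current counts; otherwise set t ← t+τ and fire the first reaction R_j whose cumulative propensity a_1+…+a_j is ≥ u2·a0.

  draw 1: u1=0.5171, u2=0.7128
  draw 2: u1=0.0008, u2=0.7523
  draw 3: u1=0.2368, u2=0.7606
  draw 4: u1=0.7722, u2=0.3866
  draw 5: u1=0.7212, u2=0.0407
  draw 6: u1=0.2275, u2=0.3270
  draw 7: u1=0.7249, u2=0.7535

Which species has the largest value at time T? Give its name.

Dominant species at T: R

t=0.000: R=7 Y=9 B=5
Draw 1: a1=19.845, a2=0.648, a3=4.320, a4=1.505, a5=0.665, a0=26.983; τ=−ln(0.5171)/26.983=0.024 → t=0.024; u2·a0=0.7128·26.983=19.233 ≤ a1=19.845 → R1 fires; R=8 Y=8 B=5
Draw 2: a1=17.640, a2=0.576, a3=3.840, a4=1.505, a5=0.665, a0=24.226; τ=−ln(0.0008)/24.226=0.294 → t=0.319; u2·a0=0.7523·24.226=18.225; a1+a2=18.216 < 18.225 ≤ a1+…+a3=22.056 → R3 fires; R=8 Y=7 B=6
Draw 3: a1=18.522, a2=0.504, a3=3.360, a4=1.806, a5=0.798, a0=24.990; τ=−ln(0.2368)/24.990=0.058 → t=0.376; u2·a0=0.7606·24.990=19.007; a1=18.522 < 19.007 ≤ a1+a2=19.026 → R2 fires; R=9 Y=7 B=6
Draw 4: a1=18.522, a2=0.504, a3=3.360, a4=1.806, a5=0.798, a0=24.990; τ=−ln(0.7722)/24.990=0.010 → t=0.387; u2·a0=0.3866·24.990=9.661 ≤ a1=18.522 → R1 fires; R=10 Y=6 B=6
Draw 5: a1=15.876, a2=0.432, a3=2.880, a4=1.806, a5=0.798, a0=21.792; τ=−ln(0.7212)/21.792=0.015 → t=0.402; u2·a0=0.0407·21.792=0.887 ≤ a1=15.876 → R1 fires; R=11 Y=5 B=6
Draw 6: a1=13.230, a2=0.360, a3=2.400, a4=1.806, a5=0.798, a0=18.594; τ=−ln(0.2275)/18.594=0.080 → t=0.481; u2·a0=0.3270·18.594=6.080 ≤ a1=13.230 → R1 fires; R=12 Y=4 B=6
Draw 7: a1=10.584, a2=0.288, a3=1.920, a4=1.806, a5=0.798, a0=15.396; τ=−ln(0.7249)/15.396=0.021 → t=0.502 > T=0.49: stop.
At T=0.49: R=12 Y=4 B=6; the largest is R.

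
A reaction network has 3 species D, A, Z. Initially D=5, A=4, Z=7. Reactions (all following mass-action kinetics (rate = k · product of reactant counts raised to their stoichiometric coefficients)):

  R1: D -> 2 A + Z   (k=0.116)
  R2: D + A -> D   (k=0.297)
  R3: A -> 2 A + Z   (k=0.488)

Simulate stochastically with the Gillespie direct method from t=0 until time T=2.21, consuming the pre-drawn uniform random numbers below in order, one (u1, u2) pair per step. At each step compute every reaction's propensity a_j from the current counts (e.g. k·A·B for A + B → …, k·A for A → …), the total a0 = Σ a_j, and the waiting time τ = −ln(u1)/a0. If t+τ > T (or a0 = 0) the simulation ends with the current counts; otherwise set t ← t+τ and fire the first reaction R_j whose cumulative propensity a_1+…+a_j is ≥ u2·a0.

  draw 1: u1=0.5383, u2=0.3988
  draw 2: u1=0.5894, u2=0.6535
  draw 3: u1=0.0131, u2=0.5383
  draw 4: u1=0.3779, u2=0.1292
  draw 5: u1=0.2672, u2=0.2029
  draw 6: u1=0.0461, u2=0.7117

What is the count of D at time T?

D at T = 4

t=0.000: D=5 A=4 Z=7
Draw 1: a1=0.580, a2=5.940, a3=1.952, a0=8.472; τ=−ln(0.5383)/8.472=0.073 → t=0.073; u2·a0=0.3988·8.472=3.379; a1=0.580 < 3.379 ≤ a1+a2=6.520 → R2 fires; D=5 A=3 Z=7
Draw 2: a1=0.580, a2=4.455, a3=1.464, a0=6.499; τ=−ln(0.5894)/6.499=0.081 → t=0.154; u2·a0=0.6535·6.499=4.247; a1=0.580 < 4.247 ≤ a1+a2=5.035 → R2 fires; D=5 A=2 Z=7
Draw 3: a1=0.580, a2=2.970, a3=0.976, a0=4.526; τ=−ln(0.0131)/4.526=0.958 → t=1.112; u2·a0=0.5383·4.526=2.436; a1=0.580 < 2.436 ≤ a1+a2=3.550 → R2 fires; D=5 A=1 Z=7
Draw 4: a1=0.580, a2=1.485, a3=0.488, a0=2.553; τ=−ln(0.3779)/2.553=0.381 → t=1.493; u2·a0=0.1292·2.553=0.330 ≤ a1=0.580 → R1 fires; D=4 A=3 Z=8
Draw 5: a1=0.464, a2=3.564, a3=1.464, a0=5.492; τ=−ln(0.2672)/5.492=0.240 → t=1.734; u2·a0=0.2029·5.492=1.114; a1=0.464 < 1.114 ≤ a1+a2=4.028 → R2 fires; D=4 A=2 Z=8
Draw 6: a1=0.464, a2=2.376, a3=0.976, a0=3.816; τ=−ln(0.0461)/3.816=0.806 → t=2.540 > T=2.21: stop.
Read off D at T=2.21: 4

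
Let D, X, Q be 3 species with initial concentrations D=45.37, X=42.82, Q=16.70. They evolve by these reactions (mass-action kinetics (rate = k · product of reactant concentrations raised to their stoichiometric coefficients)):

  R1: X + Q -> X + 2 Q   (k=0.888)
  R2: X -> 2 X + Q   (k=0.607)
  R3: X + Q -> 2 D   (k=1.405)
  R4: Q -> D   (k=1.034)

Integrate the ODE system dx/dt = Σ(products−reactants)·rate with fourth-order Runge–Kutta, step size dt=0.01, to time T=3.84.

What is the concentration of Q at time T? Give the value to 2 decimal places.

RK4 with dt=0.01: 384 steps to T=3.84. Trajectory (selected grid times):
t=0.00: D=45.37 X=42.82 Q=16.70
t=0.43: D=130.91 X=3.69 Q=1.97
t=0.85: D=136.29 X=1.99 Q=1.13
t=1.28: D=138.65 X=1.46 Q=0.80
t=1.71: D=140.10 X=1.24 Q=0.62
t=2.13: D=141.15 X=1.14 Q=0.53
t=2.56: D=142.05 X=1.10 Q=0.48
t=2.99: D=142.86 X=1.08 Q=0.44
t=3.41: D=143.60 X=1.08 Q=0.43
t=3.84: D=144.34 X=1.08 Q=0.42
Read off Q at T=3.84: 0.42

Q at T = 0.42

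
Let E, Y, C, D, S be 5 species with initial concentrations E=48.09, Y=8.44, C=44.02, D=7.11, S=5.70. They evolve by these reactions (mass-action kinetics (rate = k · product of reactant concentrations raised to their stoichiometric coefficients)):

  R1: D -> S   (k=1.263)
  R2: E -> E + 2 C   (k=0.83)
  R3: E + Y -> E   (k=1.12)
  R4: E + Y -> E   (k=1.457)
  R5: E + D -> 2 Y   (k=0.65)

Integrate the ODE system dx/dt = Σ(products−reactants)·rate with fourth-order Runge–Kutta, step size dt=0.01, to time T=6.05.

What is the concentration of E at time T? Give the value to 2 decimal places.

RK4 with dt=0.01: 605 steps to T=6.05. Trajectory (selected grid times):
t=0.00: E=48.09 Y=8.44 C=44.02 D=7.11 S=5.70
t=0.67: E=41.28 Y=0.00 C=90.30 D=0.00 S=6.00
t=1.34: E=41.28 Y=0.00 C=136.21 D=0.00 S=6.00
t=2.02: E=41.28 Y=0.00 C=182.80 D=0.00 S=6.00
t=2.69: E=41.28 Y=0.00 C=228.71 D=0.00 S=6.00
t=3.36: E=41.28 Y=0.00 C=274.62 D=0.00 S=6.00
t=4.03: E=41.28 Y=0.00 C=320.53 D=0.00 S=6.00
t=4.71: E=41.28 Y=0.00 C=367.12 D=0.00 S=6.00
t=5.38: E=41.28 Y=0.00 C=413.03 D=0.00 S=6.00
t=6.05: E=41.28 Y=0.00 C=458.94 D=0.00 S=6.00
Read off E at T=6.05: 41.28

E at T = 41.28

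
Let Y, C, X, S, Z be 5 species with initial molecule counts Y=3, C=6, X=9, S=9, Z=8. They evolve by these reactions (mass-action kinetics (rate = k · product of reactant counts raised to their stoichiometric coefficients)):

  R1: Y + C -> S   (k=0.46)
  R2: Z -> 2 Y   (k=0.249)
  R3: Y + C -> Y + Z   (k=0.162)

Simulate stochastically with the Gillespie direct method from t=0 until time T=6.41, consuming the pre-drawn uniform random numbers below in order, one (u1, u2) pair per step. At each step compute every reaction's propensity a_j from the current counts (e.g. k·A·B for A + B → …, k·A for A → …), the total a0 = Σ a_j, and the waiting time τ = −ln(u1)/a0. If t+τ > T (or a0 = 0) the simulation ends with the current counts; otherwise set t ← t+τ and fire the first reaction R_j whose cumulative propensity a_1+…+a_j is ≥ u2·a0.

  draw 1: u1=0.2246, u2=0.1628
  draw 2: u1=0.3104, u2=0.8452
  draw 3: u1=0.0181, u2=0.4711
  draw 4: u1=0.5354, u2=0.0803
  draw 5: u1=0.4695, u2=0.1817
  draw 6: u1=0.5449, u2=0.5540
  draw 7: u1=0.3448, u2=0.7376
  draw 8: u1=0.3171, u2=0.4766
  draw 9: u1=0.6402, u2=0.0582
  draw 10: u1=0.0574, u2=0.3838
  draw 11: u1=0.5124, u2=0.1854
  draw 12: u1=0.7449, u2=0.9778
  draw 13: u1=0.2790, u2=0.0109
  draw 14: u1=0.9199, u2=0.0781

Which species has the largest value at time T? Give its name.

t=0.000: Y=3 C=6 X=9 S=9 Z=8
Draw 1: a1=8.280, a2=1.992, a3=2.916, a0=13.188; τ=−ln(0.2246)/13.188=0.113 → t=0.113; u2·a0=0.1628·13.188=2.147 ≤ a1=8.280 → R1 fires; Y=2 C=5 X=9 S=10 Z=8
Draw 2: a1=4.600, a2=1.992, a3=1.620, a0=8.212; τ=−ln(0.3104)/8.212=0.142 → t=0.256; u2·a0=0.8452·8.212=6.941; a1+a2=6.592 < 6.941 ≤ a1+…+a3=8.212 → R3 fires; Y=2 C=4 X=9 S=10 Z=9
Draw 3: a1=3.680, a2=2.241, a3=1.296, a0=7.217; τ=−ln(0.0181)/7.217=0.556 → t=0.812; u2·a0=0.4711·7.217=3.400 ≤ a1=3.680 → R1 fires; Y=1 C=3 X=9 S=11 Z=9
Draw 4: a1=1.380, a2=2.241, a3=0.486, a0=4.107; τ=−ln(0.5354)/4.107=0.152 → t=0.964; u2·a0=0.0803·4.107=0.330 ≤ a1=1.380 → R1 fires; Y=0 C=2 X=9 S=12 Z=9
Draw 5: a1=0.000, a2=2.241, a3=0.000, a0=2.241; τ=−ln(0.4695)/2.241=0.337 → t=1.301; u2·a0=0.1817·2.241=0.407; a1=0.000 < 0.407 ≤ a1+a2=2.241 → R2 fires; Y=2 C=2 X=9 S=12 Z=8
Draw 6: a1=1.840, a2=1.992, a3=0.648, a0=4.480; τ=−ln(0.5449)/4.480=0.136 → t=1.437; u2·a0=0.5540·4.480=2.482; a1=1.840 < 2.482 ≤ a1+a2=3.832 → R2 fires; Y=4 C=2 X=9 S=12 Z=7
Draw 7: a1=3.680, a2=1.743, a3=1.296, a0=6.719; τ=−ln(0.3448)/6.719=0.158 → t=1.595; u2·a0=0.7376·6.719=4.956; a1=3.680 < 4.956 ≤ a1+a2=5.423 → R2 fires; Y=6 C=2 X=9 S=12 Z=6
Draw 8: a1=5.520, a2=1.494, a3=1.944, a0=8.958; τ=−ln(0.3171)/8.958=0.128 → t=1.723; u2·a0=0.4766·8.958=4.269 ≤ a1=5.520 → R1 fires; Y=5 C=1 X=9 S=13 Z=6
Draw 9: a1=2.300, a2=1.494, a3=0.810, a0=4.604; τ=−ln(0.6402)/4.604=0.097 → t=1.820; u2·a0=0.0582·4.604=0.268 ≤ a1=2.300 → R1 fires; Y=4 C=0 X=9 S=14 Z=6
Draw 10: a1=0.000, a2=1.494, a3=0.000, a0=1.494; τ=−ln(0.0574)/1.494=1.913 → t=3.733; u2·a0=0.3838·1.494=0.573; a1=0.000 < 0.573 ≤ a1+a2=1.494 → R2 fires; Y=6 C=0 X=9 S=14 Z=5
Draw 11: a1=0.000, a2=1.245, a3=0.000, a0=1.245; τ=−ln(0.5124)/1.245=0.537 → t=4.270; u2·a0=0.1854·1.245=0.231; a1=0.000 < 0.231 ≤ a1+a2=1.245 → R2 fires; Y=8 C=0 X=9 S=14 Z=4
Draw 12: a1=0.000, a2=0.996, a3=0.000, a0=0.996; τ=−ln(0.7449)/0.996=0.296 → t=4.566; u2·a0=0.9778·0.996=0.974; a1=0.000 < 0.974 ≤ a1+a2=0.996 → R2 fires; Y=10 C=0 X=9 S=14 Z=3
Draw 13: a1=0.000, a2=0.747, a3=0.000, a0=0.747; τ=−ln(0.2790)/0.747=1.709 → t=6.275; u2·a0=0.0109·0.747=0.008; a1=0.000 < 0.008 ≤ a1+a2=0.747 → R2 fires; Y=12 C=0 X=9 S=14 Z=2
Draw 14: a1=0.000, a2=0.498, a3=0.000, a0=0.498; τ=−ln(0.9199)/0.498=0.168 → t=6.442 > T=6.41: stop.
At T=6.41: Y=12 C=0 X=9 S=14 Z=2; the largest is S.

Dominant species at T: S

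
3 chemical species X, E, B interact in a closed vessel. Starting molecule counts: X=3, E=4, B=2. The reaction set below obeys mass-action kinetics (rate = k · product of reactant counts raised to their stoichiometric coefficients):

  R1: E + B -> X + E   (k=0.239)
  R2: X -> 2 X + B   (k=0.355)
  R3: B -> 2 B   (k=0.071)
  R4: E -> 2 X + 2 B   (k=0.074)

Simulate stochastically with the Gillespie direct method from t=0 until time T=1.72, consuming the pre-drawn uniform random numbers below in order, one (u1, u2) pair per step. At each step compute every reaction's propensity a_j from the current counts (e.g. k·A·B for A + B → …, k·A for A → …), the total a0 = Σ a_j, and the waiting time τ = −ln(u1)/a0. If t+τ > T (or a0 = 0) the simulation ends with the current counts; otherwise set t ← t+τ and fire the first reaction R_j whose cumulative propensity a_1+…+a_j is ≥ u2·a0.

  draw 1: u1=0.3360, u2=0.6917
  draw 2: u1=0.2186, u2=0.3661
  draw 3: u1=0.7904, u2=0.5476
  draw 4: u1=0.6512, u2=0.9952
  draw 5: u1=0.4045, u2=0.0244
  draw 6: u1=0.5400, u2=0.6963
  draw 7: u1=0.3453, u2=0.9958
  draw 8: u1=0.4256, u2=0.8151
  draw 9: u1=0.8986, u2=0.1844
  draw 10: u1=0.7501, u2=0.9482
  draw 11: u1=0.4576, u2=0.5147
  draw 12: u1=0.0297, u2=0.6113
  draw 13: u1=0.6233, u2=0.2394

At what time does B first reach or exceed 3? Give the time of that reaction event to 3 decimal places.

Threshold first reached at t = 0.319

t=0.000: X=3 E=4 B=2
Draw 1: a1=1.912, a2=1.065, a3=0.142, a4=0.296, a0=3.415; τ=−ln(0.3360)/3.415=0.319 → t=0.319; u2·a0=0.6917·3.415=2.362; a1=1.912 < 2.362 ≤ a1+a2=2.977 → R2 fires; X=4 E=4 B=3
Draw 2: a1=2.868, a2=1.420, a3=0.213, a4=0.296, a0=4.797; τ=−ln(0.2186)/4.797=0.317 → t=0.636; u2·a0=0.3661·4.797=1.756 ≤ a1=2.868 → R1 fires; X=5 E=4 B=2
Draw 3: a1=1.912, a2=1.775, a3=0.142, a4=0.296, a0=4.125; τ=−ln(0.7904)/4.125=0.057 → t=0.693; u2·a0=0.5476·4.125=2.259; a1=1.912 < 2.259 ≤ a1+a2=3.687 → R2 fires; X=6 E=4 B=3
Draw 4: a1=2.868, a2=2.130, a3=0.213, a4=0.296, a0=5.507; τ=−ln(0.6512)/5.507=0.078 → t=0.771; u2·a0=0.9952·5.507=5.481; a1+…+a3=5.211 < 5.481 ≤ a1+…+a4=5.507 → R4 fires; X=8 E=3 B=5
Draw 5: a1=3.585, a2=2.840, a3=0.355, a4=0.222, a0=7.002; τ=−ln(0.4045)/7.002=0.129 → t=0.901; u2·a0=0.0244·7.002=0.171 ≤ a1=3.585 → R1 fires; X=9 E=3 B=4
Draw 6: a1=2.868, a2=3.195, a3=0.284, a4=0.222, a0=6.569; τ=−ln(0.5400)/6.569=0.094 → t=0.994; u2·a0=0.6963·6.569=4.574; a1=2.868 < 4.574 ≤ a1+a2=6.063 → R2 fires; X=10 E=3 B=5
Draw 7: a1=3.585, a2=3.550, a3=0.355, a4=0.222, a0=7.712; τ=−ln(0.3453)/7.712=0.138 → t=1.132; u2·a0=0.9958·7.712=7.680; a1+…+a3=7.490 < 7.680 ≤ a1+…+a4=7.712 → R4 fires; X=12 E=2 B=7
Draw 8: a1=3.346, a2=4.260, a3=0.497, a4=0.148, a0=8.251; τ=−ln(0.4256)/8.251=0.104 → t=1.236; u2·a0=0.8151·8.251=6.725; a1=3.346 < 6.725 ≤ a1+a2=7.606 → R2 fires; X=13 E=2 B=8
Draw 9: a1=3.824, a2=4.615, a3=0.568, a4=0.148, a0=9.155; τ=−ln(0.8986)/9.155=0.012 → t=1.247; u2·a0=0.1844·9.155=1.688 ≤ a1=3.824 → R1 fires; X=14 E=2 B=7
Draw 10: a1=3.346, a2=4.970, a3=0.497, a4=0.148, a0=8.961; τ=−ln(0.7501)/8.961=0.032 → t=1.280; u2·a0=0.9482·8.961=8.497; a1+a2=8.316 < 8.497 ≤ a1+…+a3=8.813 → R3 fires; X=14 E=2 B=8
Draw 11: a1=3.824, a2=4.970, a3=0.568, a4=0.148, a0=9.510; τ=−ln(0.4576)/9.510=0.082 → t=1.362; u2·a0=0.5147·9.510=4.895; a1=3.824 < 4.895 ≤ a1+a2=8.794 → R2 fires; X=15 E=2 B=9
Draw 12: a1=4.302, a2=5.325, a3=0.639, a4=0.148, a0=10.414; τ=−ln(0.0297)/10.414=0.338 → t=1.699; u2·a0=0.6113·10.414=6.366; a1=4.302 < 6.366 ≤ a1+a2=9.627 → R2 fires; X=16 E=2 B=10
Draw 13: a1=4.780, a2=5.680, a3=0.710, a4=0.148, a0=11.318; τ=−ln(0.6233)/11.318=0.042 → t=1.741 > T=1.72: stop.
B first becomes ≥ 3 when it reaches 3 at the event at t=0.319.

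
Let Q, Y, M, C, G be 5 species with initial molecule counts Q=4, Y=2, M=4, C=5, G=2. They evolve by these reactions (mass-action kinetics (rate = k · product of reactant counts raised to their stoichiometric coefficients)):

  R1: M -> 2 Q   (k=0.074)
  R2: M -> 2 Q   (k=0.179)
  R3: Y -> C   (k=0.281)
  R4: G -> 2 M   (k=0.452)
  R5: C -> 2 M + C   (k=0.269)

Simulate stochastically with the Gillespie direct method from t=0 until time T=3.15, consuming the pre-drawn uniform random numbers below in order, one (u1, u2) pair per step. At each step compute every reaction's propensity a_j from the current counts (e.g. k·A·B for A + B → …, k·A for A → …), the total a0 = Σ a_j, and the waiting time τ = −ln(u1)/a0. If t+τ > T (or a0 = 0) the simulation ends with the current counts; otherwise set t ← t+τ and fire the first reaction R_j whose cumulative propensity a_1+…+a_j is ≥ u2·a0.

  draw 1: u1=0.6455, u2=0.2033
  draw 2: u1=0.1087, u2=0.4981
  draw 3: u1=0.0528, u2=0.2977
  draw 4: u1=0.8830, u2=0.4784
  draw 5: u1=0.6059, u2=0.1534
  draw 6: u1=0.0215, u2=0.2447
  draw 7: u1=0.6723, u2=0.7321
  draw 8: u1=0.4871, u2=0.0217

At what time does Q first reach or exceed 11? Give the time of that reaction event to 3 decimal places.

Threshold first reached at t = 2.941

t=0.000: Q=4 Y=2 M=4 C=5 G=2
Draw 1: a1=0.296, a2=0.716, a3=0.562, a4=0.904, a5=1.345, a0=3.823; τ=−ln(0.6455)/3.823=0.114 → t=0.114; u2·a0=0.2033·3.823=0.777; a1=0.296 < 0.777 ≤ a1+a2=1.012 → R2 fires; Q=6 Y=2 M=3 C=5 G=2
Draw 2: a1=0.222, a2=0.537, a3=0.562, a4=0.904, a5=1.345, a0=3.570; τ=−ln(0.1087)/3.570=0.622 → t=0.736; u2·a0=0.4981·3.570=1.778; a1+…+a3=1.321 < 1.778 ≤ a1+…+a4=2.225 → R4 fires; Q=6 Y=2 M=5 C=5 G=1
Draw 3: a1=0.370, a2=0.895, a3=0.562, a4=0.452, a5=1.345, a0=3.624; τ=−ln(0.0528)/3.624=0.812 → t=1.548; u2·a0=0.2977·3.624=1.079; a1=0.370 < 1.079 ≤ a1+a2=1.265 → R2 fires; Q=8 Y=2 M=4 C=5 G=1
Draw 4: a1=0.296, a2=0.716, a3=0.562, a4=0.452, a5=1.345, a0=3.371; τ=−ln(0.8830)/3.371=0.037 → t=1.585; u2·a0=0.4784·3.371=1.613; a1+…+a3=1.574 < 1.613 ≤ a1+…+a4=2.026 → R4 fires; Q=8 Y=2 M=6 C=5 G=0
Draw 5: a1=0.444, a2=1.074, a3=0.562, a4=0.000, a5=1.345, a0=3.425; τ=−ln(0.6059)/3.425=0.146 → t=1.731; u2·a0=0.1534·3.425=0.525; a1=0.444 < 0.525 ≤ a1+a2=1.518 → R2 fires; Q=10 Y=2 M=5 C=5 G=0
Draw 6: a1=0.370, a2=0.895, a3=0.562, a4=0.000, a5=1.345, a0=3.172; τ=−ln(0.0215)/3.172=1.210 → t=2.941; u2·a0=0.2447·3.172=0.776; a1=0.370 < 0.776 ≤ a1+a2=1.265 → R2 fires; Q=12 Y=2 M=4 C=5 G=0
Draw 7: a1=0.296, a2=0.716, a3=0.562, a4=0.000, a5=1.345, a0=2.919; τ=−ln(0.6723)/2.919=0.136 → t=3.077; u2·a0=0.7321·2.919=2.137; a1+…+a4=1.574 < 2.137 ≤ a1+…+a5=2.919 → R5 fires; Q=12 Y=2 M=6 C=5 G=0
Draw 8: a1=0.444, a2=1.074, a3=0.562, a4=0.000, a5=1.345, a0=3.425; τ=−ln(0.4871)/3.425=0.210 → t=3.287 > T=3.15: stop.
Q first becomes ≥ 11 when it reaches 12 at the event at t=2.941.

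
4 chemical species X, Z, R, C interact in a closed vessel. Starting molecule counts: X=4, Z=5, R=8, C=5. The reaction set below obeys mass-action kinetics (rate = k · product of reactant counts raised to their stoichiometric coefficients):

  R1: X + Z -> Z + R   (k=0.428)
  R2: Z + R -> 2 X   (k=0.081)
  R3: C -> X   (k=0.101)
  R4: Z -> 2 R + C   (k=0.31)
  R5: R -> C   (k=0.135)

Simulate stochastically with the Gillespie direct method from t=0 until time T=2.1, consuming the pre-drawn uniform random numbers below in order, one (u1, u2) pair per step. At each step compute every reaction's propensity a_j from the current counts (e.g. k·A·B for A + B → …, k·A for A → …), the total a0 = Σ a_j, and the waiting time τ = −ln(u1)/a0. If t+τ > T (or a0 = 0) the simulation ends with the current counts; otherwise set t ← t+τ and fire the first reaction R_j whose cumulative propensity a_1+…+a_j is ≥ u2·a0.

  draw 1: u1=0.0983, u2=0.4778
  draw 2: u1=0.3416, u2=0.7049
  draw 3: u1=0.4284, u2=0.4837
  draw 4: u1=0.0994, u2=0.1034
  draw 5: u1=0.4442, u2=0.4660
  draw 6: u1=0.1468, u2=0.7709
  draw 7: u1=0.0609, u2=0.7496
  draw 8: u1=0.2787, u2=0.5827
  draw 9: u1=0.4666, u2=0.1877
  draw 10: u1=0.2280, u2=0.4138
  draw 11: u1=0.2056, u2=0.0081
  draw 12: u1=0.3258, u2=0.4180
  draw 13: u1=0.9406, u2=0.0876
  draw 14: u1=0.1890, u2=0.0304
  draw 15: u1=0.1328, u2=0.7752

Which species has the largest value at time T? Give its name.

Dominant species at T: R

t=0.000: X=4 Z=5 R=8 C=5
Draw 1: a1=8.560, a2=3.240, a3=0.505, a4=1.550, a5=1.080, a0=14.935; τ=−ln(0.0983)/14.935=0.155 → t=0.155; u2·a0=0.4778·14.935=7.136 ≤ a1=8.560 → R1 fires; X=3 Z=5 R=9 C=5
Draw 2: a1=6.420, a2=3.645, a3=0.505, a4=1.550, a5=1.215, a0=13.335; τ=−ln(0.3416)/13.335=0.081 → t=0.236; u2·a0=0.7049·13.335=9.400; a1=6.420 < 9.400 ≤ a1+a2=10.065 → R2 fires; X=5 Z=4 R=8 C=5
Draw 3: a1=8.560, a2=2.592, a3=0.505, a4=1.240, a5=1.080, a0=13.977; τ=−ln(0.4284)/13.977=0.061 → t=0.297; u2·a0=0.4837·13.977=6.761 ≤ a1=8.560 → R1 fires; X=4 Z=4 R=9 C=5
Draw 4: a1=6.848, a2=2.916, a3=0.505, a4=1.240, a5=1.215, a0=12.724; τ=−ln(0.0994)/12.724=0.181 → t=0.478; u2·a0=0.1034·12.724=1.316 ≤ a1=6.848 → R1 fires; X=3 Z=4 R=10 C=5
Draw 5: a1=5.136, a2=3.240, a3=0.505, a4=1.240, a5=1.350, a0=11.471; τ=−ln(0.4442)/11.471=0.071 → t=0.549; u2·a0=0.4660·11.471=5.345; a1=5.136 < 5.345 ≤ a1+a2=8.376 → R2 fires; X=5 Z=3 R=9 C=5
Draw 6: a1=6.420, a2=2.187, a3=0.505, a4=0.930, a5=1.215, a0=11.257; τ=−ln(0.1468)/11.257=0.170 → t=0.719; u2·a0=0.7709·11.257=8.678; a1+a2=8.607 < 8.678 ≤ a1+…+a3=9.112 → R3 fires; X=6 Z=3 R=9 C=4
Draw 7: a1=7.704, a2=2.187, a3=0.404, a4=0.930, a5=1.215, a0=12.440; τ=−ln(0.0609)/12.440=0.225 → t=0.944; u2·a0=0.7496·12.440=9.325; a1=7.704 < 9.325 ≤ a1+a2=9.891 → R2 fires; X=8 Z=2 R=8 C=4
Draw 8: a1=6.848, a2=1.296, a3=0.404, a4=0.620, a5=1.080, a0=10.248; τ=−ln(0.2787)/10.248=0.125 → t=1.069; u2·a0=0.5827·10.248=5.972 ≤ a1=6.848 → R1 fires; X=7 Z=2 R=9 C=4
Draw 9: a1=5.992, a2=1.458, a3=0.404, a4=0.620, a5=1.215, a0=9.689; τ=−ln(0.4666)/9.689=0.079 → t=1.147; u2·a0=0.1877·9.689=1.819 ≤ a1=5.992 → R1 fires; X=6 Z=2 R=10 C=4
Draw 10: a1=5.136, a2=1.620, a3=0.404, a4=0.620, a5=1.350, a0=9.130; τ=−ln(0.2280)/9.130=0.162 → t=1.309; u2·a0=0.4138·9.130=3.778 ≤ a1=5.136 → R1 fires; X=5 Z=2 R=11 C=4
Draw 11: a1=4.280, a2=1.782, a3=0.404, a4=0.620, a5=1.485, a0=8.571; τ=−ln(0.2056)/8.571=0.185 → t=1.494; u2·a0=0.0081·8.571=0.069 ≤ a1=4.280 → R1 fires; X=4 Z=2 R=12 C=4
Draw 12: a1=3.424, a2=1.944, a3=0.404, a4=0.620, a5=1.620, a0=8.012; τ=−ln(0.3258)/8.012=0.140 → t=1.634; u2·a0=0.4180·8.012=3.349 ≤ a1=3.424 → R1 fires; X=3 Z=2 R=13 C=4
Draw 13: a1=2.568, a2=2.106, a3=0.404, a4=0.620, a5=1.755, a0=7.453; τ=−ln(0.9406)/7.453=0.008 → t=1.642; u2·a0=0.0876·7.453=0.653 ≤ a1=2.568 → R1 fires; X=2 Z=2 R=14 C=4
Draw 14: a1=1.712, a2=2.268, a3=0.404, a4=0.620, a5=1.890, a0=6.894; τ=−ln(0.1890)/6.894=0.242 → t=1.884; u2·a0=0.0304·6.894=0.210 ≤ a1=1.712 → R1 fires; X=1 Z=2 R=15 C=4
Draw 15: a1=0.856, a2=2.430, a3=0.404, a4=0.620, a5=2.025, a0=6.335; τ=−ln(0.1328)/6.335=0.319 → t=2.202 > T=2.1: stop.
At T=2.1: X=1 Z=2 R=15 C=4; the largest is R.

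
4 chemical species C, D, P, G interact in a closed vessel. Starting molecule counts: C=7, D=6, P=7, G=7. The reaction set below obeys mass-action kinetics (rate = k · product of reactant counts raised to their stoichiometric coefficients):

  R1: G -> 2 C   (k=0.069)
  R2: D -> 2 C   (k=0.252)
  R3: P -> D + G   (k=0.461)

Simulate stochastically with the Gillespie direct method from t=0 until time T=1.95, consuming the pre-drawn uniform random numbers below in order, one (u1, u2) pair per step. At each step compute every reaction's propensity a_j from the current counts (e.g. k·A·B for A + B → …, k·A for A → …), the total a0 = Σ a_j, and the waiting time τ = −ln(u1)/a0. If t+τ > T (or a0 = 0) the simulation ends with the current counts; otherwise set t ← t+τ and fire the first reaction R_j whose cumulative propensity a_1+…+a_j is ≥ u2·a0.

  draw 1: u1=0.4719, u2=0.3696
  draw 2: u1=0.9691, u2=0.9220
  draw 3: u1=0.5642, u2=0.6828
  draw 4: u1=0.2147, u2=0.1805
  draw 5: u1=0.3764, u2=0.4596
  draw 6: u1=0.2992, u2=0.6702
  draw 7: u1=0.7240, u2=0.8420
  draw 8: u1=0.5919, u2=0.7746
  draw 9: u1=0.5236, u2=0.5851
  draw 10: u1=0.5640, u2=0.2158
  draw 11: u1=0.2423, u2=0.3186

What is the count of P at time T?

t=0.000: C=7 D=6 P=7 G=7
Draw 1: a1=0.483, a2=1.512, a3=3.227, a0=5.222; τ=−ln(0.4719)/5.222=0.144 → t=0.144; u2·a0=0.3696·5.222=1.930; a1=0.483 < 1.930 ≤ a1+a2=1.995 → R2 fires; C=9 D=5 P=7 G=7
Draw 2: a1=0.483, a2=1.260, a3=3.227, a0=4.970; τ=−ln(0.9691)/4.970=0.006 → t=0.150; u2·a0=0.9220·4.970=4.582; a1+a2=1.743 < 4.582 ≤ a1+…+a3=4.970 → R3 fires; C=9 D=6 P=6 G=8
Draw 3: a1=0.552, a2=1.512, a3=2.766, a0=4.830; τ=−ln(0.5642)/4.830=0.118 → t=0.269; u2·a0=0.6828·4.830=3.298; a1+a2=2.064 < 3.298 ≤ a1+…+a3=4.830 → R3 fires; C=9 D=7 P=5 G=9
Draw 4: a1=0.621, a2=1.764, a3=2.305, a0=4.690; τ=−ln(0.2147)/4.690=0.328 → t=0.597; u2·a0=0.1805·4.690=0.847; a1=0.621 < 0.847 ≤ a1+a2=2.385 → R2 fires; C=11 D=6 P=5 G=9
Draw 5: a1=0.621, a2=1.512, a3=2.305, a0=4.438; τ=−ln(0.3764)/4.438=0.220 → t=0.817; u2·a0=0.4596·4.438=2.040; a1=0.621 < 2.040 ≤ a1+a2=2.133 → R2 fires; C=13 D=5 P=5 G=9
Draw 6: a1=0.621, a2=1.260, a3=2.305, a0=4.186; τ=−ln(0.2992)/4.186=0.288 → t=1.105; u2·a0=0.6702·4.186=2.805; a1+a2=1.881 < 2.805 ≤ a1+…+a3=4.186 → R3 fires; C=13 D=6 P=4 G=10
Draw 7: a1=0.690, a2=1.512, a3=1.844, a0=4.046; τ=−ln(0.7240)/4.046=0.080 → t=1.185; u2·a0=0.8420·4.046=3.407; a1+a2=2.202 < 3.407 ≤ a1+…+a3=4.046 → R3 fires; C=13 D=7 P=3 G=11
Draw 8: a1=0.759, a2=1.764, a3=1.383, a0=3.906; τ=−ln(0.5919)/3.906=0.134 → t=1.319; u2·a0=0.7746·3.906=3.026; a1+a2=2.523 < 3.026 ≤ a1+…+a3=3.906 → R3 fires; C=13 D=8 P=2 G=12
Draw 9: a1=0.828, a2=2.016, a3=0.922, a0=3.766; τ=−ln(0.5236)/3.766=0.172 → t=1.491; u2·a0=0.5851·3.766=2.203; a1=0.828 < 2.203 ≤ a1+a2=2.844 → R2 fires; C=15 D=7 P=2 G=12
Draw 10: a1=0.828, a2=1.764, a3=0.922, a0=3.514; τ=−ln(0.5640)/3.514=0.163 → t=1.654; u2·a0=0.2158·3.514=0.758 ≤ a1=0.828 → R1 fires; C=17 D=7 P=2 G=11
Draw 11: a1=0.759, a2=1.764, a3=0.922, a0=3.445; τ=−ln(0.2423)/3.445=0.411 → t=2.065 > T=1.95: stop.
Read off P at T=1.95: 2

P at T = 2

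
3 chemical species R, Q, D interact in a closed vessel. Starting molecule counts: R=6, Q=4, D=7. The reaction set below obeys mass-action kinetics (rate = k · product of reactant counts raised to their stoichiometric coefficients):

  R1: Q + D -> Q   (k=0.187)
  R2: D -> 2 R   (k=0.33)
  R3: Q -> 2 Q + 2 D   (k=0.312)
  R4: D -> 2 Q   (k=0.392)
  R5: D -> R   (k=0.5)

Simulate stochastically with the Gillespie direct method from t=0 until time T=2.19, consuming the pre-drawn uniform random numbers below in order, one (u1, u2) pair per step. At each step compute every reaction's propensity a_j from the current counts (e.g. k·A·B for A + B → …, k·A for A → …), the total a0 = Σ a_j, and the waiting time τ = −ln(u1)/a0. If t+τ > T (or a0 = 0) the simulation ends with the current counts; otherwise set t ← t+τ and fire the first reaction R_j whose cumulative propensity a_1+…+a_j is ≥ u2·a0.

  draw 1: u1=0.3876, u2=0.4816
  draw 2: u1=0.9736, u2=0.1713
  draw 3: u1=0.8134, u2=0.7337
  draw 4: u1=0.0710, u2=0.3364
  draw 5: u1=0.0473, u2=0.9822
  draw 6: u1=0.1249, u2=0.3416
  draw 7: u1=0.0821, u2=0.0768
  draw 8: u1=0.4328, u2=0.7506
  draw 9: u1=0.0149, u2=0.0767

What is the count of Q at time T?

Q at T = 7

t=0.000: R=6 Q=4 D=7
Draw 1: a1=5.236, a2=2.310, a3=1.248, a4=2.744, a5=3.500, a0=15.038; τ=−ln(0.3876)/15.038=0.063 → t=0.063; u2·a0=0.4816·15.038=7.242; a1=5.236 < 7.242 ≤ a1+a2=7.546 → R2 fires; R=8 Q=4 D=6
Draw 2: a1=4.488, a2=1.980, a3=1.248, a4=2.352, a5=3.000, a0=13.068; τ=−ln(0.9736)/13.068=0.002 → t=0.065; u2·a0=0.1713·13.068=2.239 ≤ a1=4.488 → R1 fires; R=8 Q=4 D=5
Draw 3: a1=3.740, a2=1.650, a3=1.248, a4=1.960, a5=2.500, a0=11.098; τ=−ln(0.8134)/11.098=0.019 → t=0.084; u2·a0=0.7337·11.098=8.143; a1+…+a3=6.638 < 8.143 ≤ a1+…+a4=8.598 → R4 fires; R=8 Q=6 D=4
Draw 4: a1=4.488, a2=1.320, a3=1.872, a4=1.568, a5=2.000, a0=11.248; τ=−ln(0.0710)/11.248=0.235 → t=0.319; u2·a0=0.3364·11.248=3.784 ≤ a1=4.488 → R1 fires; R=8 Q=6 D=3
Draw 5: a1=3.366, a2=0.990, a3=1.872, a4=1.176, a5=1.500, a0=8.904; τ=−ln(0.0473)/8.904=0.343 → t=0.662; u2·a0=0.9822·8.904=8.746; a1+…+a4=7.404 < 8.746 ≤ a1+…+a5=8.904 → R5 fires; R=9 Q=6 D=2
Draw 6: a1=2.244, a2=0.660, a3=1.872, a4=0.784, a5=1.000, a0=6.560; τ=−ln(0.1249)/6.560=0.317 → t=0.979; u2·a0=0.3416·6.560=2.241 ≤ a1=2.244 → R1 fires; R=9 Q=6 D=1
Draw 7: a1=1.122, a2=0.330, a3=1.872, a4=0.392, a5=0.500, a0=4.216; τ=−ln(0.0821)/4.216=0.593 → t=1.572; u2·a0=0.0768·4.216=0.324 ≤ a1=1.122 → R1 fires; R=9 Q=6 D=0
Draw 8: a1=0.000, a2=0.000, a3=1.872, a4=0.000, a5=0.000, a0=1.872; τ=−ln(0.4328)/1.872=0.447 → t=2.019; u2·a0=0.7506·1.872=1.405; a1+a2=0.000 < 1.405 ≤ a1+…+a3=1.872 → R3 fires; R=9 Q=7 D=2
Draw 9: a1=2.618, a2=0.660, a3=2.184, a4=0.784, a5=1.000, a0=7.246; τ=−ln(0.0149)/7.246=0.581 → t=2.599 > T=2.19: stop.
Read off Q at T=2.19: 7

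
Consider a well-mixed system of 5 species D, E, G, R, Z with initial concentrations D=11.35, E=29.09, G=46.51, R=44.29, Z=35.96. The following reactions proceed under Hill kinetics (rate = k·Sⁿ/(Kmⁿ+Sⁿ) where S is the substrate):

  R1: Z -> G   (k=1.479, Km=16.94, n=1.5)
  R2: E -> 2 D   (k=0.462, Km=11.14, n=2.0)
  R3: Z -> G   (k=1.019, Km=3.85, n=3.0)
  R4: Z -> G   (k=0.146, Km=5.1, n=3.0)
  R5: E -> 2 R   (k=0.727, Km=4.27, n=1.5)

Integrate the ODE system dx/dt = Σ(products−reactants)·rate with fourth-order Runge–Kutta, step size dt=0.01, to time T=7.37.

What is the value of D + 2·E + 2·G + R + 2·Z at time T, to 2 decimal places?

Check how each reaction changes W = D + 2·E + 2·G + R + 2·Z (weight of products minus weight of reactants):
R1: Z -> G: (2·1) − (2·1) = 2 − 2 = 0
R2: E -> 2 D: (1·2) − (2·1) = 2 − 2 = 0
R3: Z -> G: (2·1) − (2·1) = 2 − 2 = 0
R4: Z -> G: (2·1) − (2·1) = 2 − 2 = 0
R5: E -> 2 R: (1·2) − (2·1) = 2 − 2 = 0
Every reaction leaves W unchanged, so W is conserved and no simulation is needed: W(T) = W(0) = 11.35 + 2·29.09 + 2·46.51 + 44.29 + 2·35.96 = 278.76

Value at T = 278.76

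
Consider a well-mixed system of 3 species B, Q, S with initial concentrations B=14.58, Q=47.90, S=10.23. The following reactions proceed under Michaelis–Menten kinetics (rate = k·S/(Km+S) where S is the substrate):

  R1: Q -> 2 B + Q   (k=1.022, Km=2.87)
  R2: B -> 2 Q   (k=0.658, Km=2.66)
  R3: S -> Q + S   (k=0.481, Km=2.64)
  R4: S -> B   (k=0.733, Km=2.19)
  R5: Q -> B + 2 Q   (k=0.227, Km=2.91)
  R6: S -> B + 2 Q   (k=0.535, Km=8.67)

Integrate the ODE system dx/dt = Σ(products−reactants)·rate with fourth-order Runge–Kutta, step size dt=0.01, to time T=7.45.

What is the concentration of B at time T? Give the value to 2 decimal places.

RK4 with dt=0.01: 745 steps to T=7.45. Trajectory (selected grid times):
t=0.00: B=14.58 Q=47.90 S=10.23
t=0.83: B=16.63 Q=49.80 S=9.50
t=1.66: B=18.66 Q=51.69 S=8.78
t=2.48: B=20.64 Q=53.55 S=8.08
t=3.31: B=22.63 Q=55.42 S=7.40
t=4.14: B=24.59 Q=57.27 S=6.74
t=4.97: B=26.54 Q=59.10 S=6.09
t=5.79: B=28.43 Q=60.88 S=5.48
t=6.62: B=30.33 Q=62.66 S=4.89
t=7.45: B=32.19 Q=64.41 S=4.32
Read off B at T=7.45: 32.19

B at T = 32.19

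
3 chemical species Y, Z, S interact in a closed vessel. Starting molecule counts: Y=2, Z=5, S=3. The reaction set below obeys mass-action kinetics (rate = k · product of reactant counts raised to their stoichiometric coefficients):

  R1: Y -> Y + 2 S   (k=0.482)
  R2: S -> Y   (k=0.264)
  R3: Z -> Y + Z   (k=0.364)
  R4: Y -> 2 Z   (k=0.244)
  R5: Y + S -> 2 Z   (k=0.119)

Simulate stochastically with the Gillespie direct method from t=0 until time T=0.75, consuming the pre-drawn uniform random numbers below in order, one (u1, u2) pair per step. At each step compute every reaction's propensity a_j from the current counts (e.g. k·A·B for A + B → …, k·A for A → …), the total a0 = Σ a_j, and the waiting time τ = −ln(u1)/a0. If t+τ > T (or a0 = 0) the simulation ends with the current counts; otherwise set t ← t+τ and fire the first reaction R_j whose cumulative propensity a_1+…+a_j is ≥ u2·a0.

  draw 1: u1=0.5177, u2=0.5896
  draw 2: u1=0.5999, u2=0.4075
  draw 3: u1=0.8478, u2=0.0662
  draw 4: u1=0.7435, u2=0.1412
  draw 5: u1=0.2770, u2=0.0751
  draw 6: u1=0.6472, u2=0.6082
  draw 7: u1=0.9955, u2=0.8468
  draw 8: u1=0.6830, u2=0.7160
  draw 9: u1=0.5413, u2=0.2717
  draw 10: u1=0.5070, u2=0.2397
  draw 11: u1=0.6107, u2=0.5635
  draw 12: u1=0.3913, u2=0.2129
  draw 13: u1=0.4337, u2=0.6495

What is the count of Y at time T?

t=0.000: Y=2 Z=5 S=3
Draw 1: a1=0.964, a2=0.792, a3=1.820, a4=0.488, a5=0.714, a0=4.778; τ=−ln(0.5177)/4.778=0.138 → t=0.138; u2·a0=0.5896·4.778=2.817; a1+a2=1.756 < 2.817 ≤ a1+…+a3=3.576 → R3 fires; Y=3 Z=5 S=3
Draw 2: a1=1.446, a2=0.792, a3=1.820, a4=0.732, a5=1.071, a0=5.861; τ=−ln(0.5999)/5.861=0.087 → t=0.225; u2·a0=0.4075·5.861=2.388; a1+a2=2.238 < 2.388 ≤ a1+…+a3=4.058 → R3 fires; Y=4 Z=5 S=3
Draw 3: a1=1.928, a2=0.792, a3=1.820, a4=0.976, a5=1.428, a0=6.944; τ=−ln(0.8478)/6.944=0.024 → t=0.249; u2·a0=0.0662·6.944=0.460 ≤ a1=1.928 → R1 fires; Y=4 Z=5 S=5
Draw 4: a1=1.928, a2=1.320, a3=1.820, a4=0.976, a5=2.380, a0=8.424; τ=−ln(0.7435)/8.424=0.035 → t=0.284; u2·a0=0.1412·8.424=1.189 ≤ a1=1.928 → R1 fires; Y=4 Z=5 S=7
Draw 5: a1=1.928, a2=1.848, a3=1.820, a4=0.976, a5=3.332, a0=9.904; τ=−ln(0.2770)/9.904=0.130 → t=0.414; u2·a0=0.0751·9.904=0.744 ≤ a1=1.928 → R1 fires; Y=4 Z=5 S=9
Draw 6: a1=1.928, a2=2.376, a3=1.820, a4=0.976, a5=4.284, a0=11.384; τ=−ln(0.6472)/11.384=0.038 → t=0.452; u2·a0=0.6082·11.384=6.924; a1+…+a3=6.124 < 6.924 ≤ a1+…+a4=7.100 → R4 fires; Y=3 Z=7 S=9
Draw 7: a1=1.446, a2=2.376, a3=2.548, a4=0.732, a5=3.213, a0=10.315; τ=−ln(0.9955)/10.315=0.000 → t=0.452; u2·a0=0.8468·10.315=8.735; a1+…+a4=7.102 < 8.735 ≤ a1+…+a5=10.315 → R5 fires; Y=2 Z=9 S=8
Draw 8: a1=0.964, a2=2.112, a3=3.276, a4=0.488, a5=1.904, a0=8.744; τ=−ln(0.6830)/8.744=0.044 → t=0.496; u2·a0=0.7160·8.744=6.261; a1+a2=3.076 < 6.261 ≤ a1+…+a3=6.352 → R3 fires; Y=3 Z=9 S=8
Draw 9: a1=1.446, a2=2.112, a3=3.276, a4=0.732, a5=2.856, a0=10.422; τ=−ln(0.5413)/10.422=0.059 → t=0.555; u2·a0=0.2717·10.422=2.832; a1=1.446 < 2.832 ≤ a1+a2=3.558 → R2 fires; Y=4 Z=9 S=7
Draw 10: a1=1.928, a2=1.848, a3=3.276, a4=0.976, a5=3.332, a0=11.360; τ=−ln(0.5070)/11.360=0.060 → t=0.614; u2·a0=0.2397·11.360=2.723; a1=1.928 < 2.723 ≤ a1+a2=3.776 → R2 fires; Y=5 Z=9 S=6
Draw 11: a1=2.410, a2=1.584, a3=3.276, a4=1.220, a5=3.570, a0=12.060; τ=−ln(0.6107)/12.060=0.041 → t=0.655; u2·a0=0.5635·12.060=6.796; a1+a2=3.994 < 6.796 ≤ a1+…+a3=7.270 → R3 fires; Y=6 Z=9 S=6
Draw 12: a1=2.892, a2=1.584, a3=3.276, a4=1.464, a5=4.284, a0=13.500; τ=−ln(0.3913)/13.500=0.070 → t=0.725; u2·a0=0.2129·13.500=2.874 ≤ a1=2.892 → R1 fires; Y=6 Z=9 S=8
Draw 13: a1=2.892, a2=2.112, a3=3.276, a4=1.464, a5=5.712, a0=15.456; τ=−ln(0.4337)/15.456=0.054 → t=0.779 > T=0.75: stop.
Read off Y at T=0.75: 6

Y at T = 6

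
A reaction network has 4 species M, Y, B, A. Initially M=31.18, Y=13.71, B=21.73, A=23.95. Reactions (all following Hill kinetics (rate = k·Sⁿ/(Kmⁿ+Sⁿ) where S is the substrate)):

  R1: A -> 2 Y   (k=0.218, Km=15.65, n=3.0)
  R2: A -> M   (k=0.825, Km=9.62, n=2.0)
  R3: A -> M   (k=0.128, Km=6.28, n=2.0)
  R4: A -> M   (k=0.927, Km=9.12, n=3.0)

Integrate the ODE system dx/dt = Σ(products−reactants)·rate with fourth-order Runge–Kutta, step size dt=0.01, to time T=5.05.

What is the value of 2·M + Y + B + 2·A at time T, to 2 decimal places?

Value at T = 145.70

Check how each reaction changes W = 2·M + Y + B + 2·A (weight of products minus weight of reactants):
R1: A -> 2 Y: (1·2) − (2·1) = 2 − 2 = 0
R2: A -> M: (2·1) − (2·1) = 2 − 2 = 0
R3: A -> M: (2·1) − (2·1) = 2 − 2 = 0
R4: A -> M: (2·1) − (2·1) = 2 − 2 = 0
Every reaction leaves W unchanged, so W is conserved and no simulation is needed: W(T) = W(0) = 2·31.18 + 13.71 + 21.73 + 2·23.95 = 145.70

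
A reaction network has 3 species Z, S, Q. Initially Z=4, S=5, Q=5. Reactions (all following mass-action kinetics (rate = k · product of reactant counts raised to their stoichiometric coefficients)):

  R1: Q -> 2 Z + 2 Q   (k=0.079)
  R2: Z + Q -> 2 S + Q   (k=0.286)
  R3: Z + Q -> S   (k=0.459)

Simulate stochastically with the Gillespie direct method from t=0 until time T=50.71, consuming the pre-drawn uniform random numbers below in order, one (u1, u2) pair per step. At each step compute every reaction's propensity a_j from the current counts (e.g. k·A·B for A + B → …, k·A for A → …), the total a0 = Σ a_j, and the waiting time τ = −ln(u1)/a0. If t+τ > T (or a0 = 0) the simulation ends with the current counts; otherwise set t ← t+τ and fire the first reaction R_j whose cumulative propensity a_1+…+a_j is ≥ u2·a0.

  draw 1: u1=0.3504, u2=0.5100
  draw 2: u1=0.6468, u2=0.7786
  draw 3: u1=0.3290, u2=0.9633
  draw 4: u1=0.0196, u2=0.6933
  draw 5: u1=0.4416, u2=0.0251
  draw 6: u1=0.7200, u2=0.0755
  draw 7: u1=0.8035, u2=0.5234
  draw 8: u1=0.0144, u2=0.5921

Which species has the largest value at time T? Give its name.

Dominant species at T: S

t=0.000: Z=4 S=5 Q=5
Draw 1: a1=0.395, a2=5.720, a3=9.180, a0=15.295; τ=−ln(0.3504)/15.295=0.069 → t=0.069; u2·a0=0.5100·15.295=7.800; a1+a2=6.115 < 7.800 ≤ a1+…+a3=15.295 → R3 fires; Z=3 S=6 Q=4
Draw 2: a1=0.316, a2=3.432, a3=5.508, a0=9.256; τ=−ln(0.6468)/9.256=0.047 → t=0.116; u2·a0=0.7786·9.256=7.207; a1+a2=3.748 < 7.207 ≤ a1+…+a3=9.256 → R3 fires; Z=2 S=7 Q=3
Draw 3: a1=0.237, a2=1.716, a3=2.754, a0=4.707; τ=−ln(0.3290)/4.707=0.236 → t=0.352; u2·a0=0.9633·4.707=4.534; a1+a2=1.953 < 4.534 ≤ a1+…+a3=4.707 → R3 fires; Z=1 S=8 Q=2
Draw 4: a1=0.158, a2=0.572, a3=0.918, a0=1.648; τ=−ln(0.0196)/1.648=2.386 → t=2.738; u2·a0=0.6933·1.648=1.143; a1+a2=0.730 < 1.143 ≤ a1+…+a3=1.648 → R3 fires; Z=0 S=9 Q=1
Draw 5: a1=0.079, a2=0.000, a3=0.000, a0=0.079; τ=−ln(0.4416)/0.079=10.346 → t=13.084; u2·a0=0.0251·0.079=0.002 ≤ a1=0.079 → R1 fires; Z=2 S=9 Q=2
Draw 6: a1=0.158, a2=1.144, a3=1.836, a0=3.138; τ=−ln(0.7200)/3.138=0.105 → t=13.189; u2·a0=0.0755·3.138=0.237; a1=0.158 < 0.237 ≤ a1+a2=1.302 → R2 fires; Z=1 S=11 Q=2
Draw 7: a1=0.158, a2=0.572, a3=0.918, a0=1.648; τ=−ln(0.8035)/1.648=0.133 → t=13.322; u2·a0=0.5234·1.648=0.863; a1+a2=0.730 < 0.863 ≤ a1+…+a3=1.648 → R3 fires; Z=0 S=12 Q=1
Draw 8: a1=0.079, a2=0.000, a3=0.000, a0=0.079; τ=−ln(0.0144)/0.079=53.678 → t=66.999 > T=50.71: stop.
At T=50.71: Z=0 S=12 Q=1; the largest is S.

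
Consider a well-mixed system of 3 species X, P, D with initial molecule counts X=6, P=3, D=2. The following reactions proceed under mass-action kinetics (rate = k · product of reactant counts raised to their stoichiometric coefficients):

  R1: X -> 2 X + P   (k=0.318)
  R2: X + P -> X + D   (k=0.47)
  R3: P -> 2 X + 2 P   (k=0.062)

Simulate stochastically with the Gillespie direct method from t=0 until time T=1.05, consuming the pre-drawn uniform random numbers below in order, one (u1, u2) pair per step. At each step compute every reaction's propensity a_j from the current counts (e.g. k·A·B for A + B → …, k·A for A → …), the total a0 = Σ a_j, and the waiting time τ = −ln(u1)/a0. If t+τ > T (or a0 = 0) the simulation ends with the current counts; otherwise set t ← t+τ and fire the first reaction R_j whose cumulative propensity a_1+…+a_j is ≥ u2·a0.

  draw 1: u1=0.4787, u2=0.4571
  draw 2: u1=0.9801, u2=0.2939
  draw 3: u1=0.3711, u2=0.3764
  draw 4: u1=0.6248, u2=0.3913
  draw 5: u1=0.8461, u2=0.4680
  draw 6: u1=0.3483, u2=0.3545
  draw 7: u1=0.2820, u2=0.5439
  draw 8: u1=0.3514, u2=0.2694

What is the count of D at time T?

D at T = 7

t=0.000: X=6 P=3 D=2
Draw 1: a1=1.908, a2=8.460, a3=0.186, a0=10.554; τ=−ln(0.4787)/10.554=0.070 → t=0.070; u2·a0=0.4571·10.554=4.824; a1=1.908 < 4.824 ≤ a1+a2=10.368 → R2 fires; X=6 P=2 D=3
Draw 2: a1=1.908, a2=5.640, a3=0.124, a0=7.672; τ=−ln(0.9801)/7.672=0.003 → t=0.072; u2·a0=0.2939·7.672=2.255; a1=1.908 < 2.255 ≤ a1+a2=7.548 → R2 fires; X=6 P=1 D=4
Draw 3: a1=1.908, a2=2.820, a3=0.062, a0=4.790; τ=−ln(0.3711)/4.790=0.207 → t=0.279; u2·a0=0.3764·4.790=1.803 ≤ a1=1.908 → R1 fires; X=7 P=2 D=4
Draw 4: a1=2.226, a2=6.580, a3=0.124, a0=8.930; τ=−ln(0.6248)/8.930=0.053 → t=0.332; u2·a0=0.3913·8.930=3.494; a1=2.226 < 3.494 ≤ a1+a2=8.806 → R2 fires; X=7 P=1 D=5
Draw 5: a1=2.226, a2=3.290, a3=0.062, a0=5.578; τ=−ln(0.8461)/5.578=0.030 → t=0.362; u2·a0=0.4680·5.578=2.611; a1=2.226 < 2.611 ≤ a1+a2=5.516 → R2 fires; X=7 P=0 D=6
Draw 6: a1=2.226, a2=0.000, a3=0.000, a0=2.226; τ=−ln(0.3483)/2.226=0.474 → t=0.836; u2·a0=0.3545·2.226=0.789 ≤ a1=2.226 → R1 fires; X=8 P=1 D=6
Draw 7: a1=2.544, a2=3.760, a3=0.062, a0=6.366; τ=−ln(0.2820)/6.366=0.199 → t=1.035; u2·a0=0.5439·6.366=3.462; a1=2.544 < 3.462 ≤ a1+a2=6.304 → R2 fires; X=8 P=0 D=7
Draw 8: a1=2.544, a2=0.000, a3=0.000, a0=2.544; τ=−ln(0.3514)/2.544=0.411 → t=1.446 > T=1.05: stop.
Read off D at T=1.05: 7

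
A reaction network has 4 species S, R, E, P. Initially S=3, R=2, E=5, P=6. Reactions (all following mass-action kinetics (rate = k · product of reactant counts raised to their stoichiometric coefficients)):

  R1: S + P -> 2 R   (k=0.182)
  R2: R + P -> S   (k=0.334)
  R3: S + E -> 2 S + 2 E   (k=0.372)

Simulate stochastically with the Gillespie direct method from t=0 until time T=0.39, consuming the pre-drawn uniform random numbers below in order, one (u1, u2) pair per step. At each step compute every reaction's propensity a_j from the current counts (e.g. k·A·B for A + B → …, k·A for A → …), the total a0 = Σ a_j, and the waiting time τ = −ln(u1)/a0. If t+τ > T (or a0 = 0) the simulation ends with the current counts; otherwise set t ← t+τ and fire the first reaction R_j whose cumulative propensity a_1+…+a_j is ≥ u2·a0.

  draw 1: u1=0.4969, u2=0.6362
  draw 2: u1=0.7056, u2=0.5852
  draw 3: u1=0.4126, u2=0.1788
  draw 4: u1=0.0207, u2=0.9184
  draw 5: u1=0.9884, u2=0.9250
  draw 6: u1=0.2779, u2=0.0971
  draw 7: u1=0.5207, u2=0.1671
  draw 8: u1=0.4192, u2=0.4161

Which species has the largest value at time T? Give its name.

Dominant species at T: E

t=0.000: S=3 R=2 E=5 P=6
Draw 1: a1=3.276, a2=4.008, a3=5.580, a0=12.864; τ=−ln(0.4969)/12.864=0.054 → t=0.054; u2·a0=0.6362·12.864=8.184; a1+a2=7.284 < 8.184 ≤ a1+…+a3=12.864 → R3 fires; S=4 R=2 E=6 P=6
Draw 2: a1=4.368, a2=4.008, a3=8.928, a0=17.304; τ=−ln(0.7056)/17.304=0.020 → t=0.075; u2·a0=0.5852·17.304=10.126; a1+a2=8.376 < 10.126 ≤ a1+…+a3=17.304 → R3 fires; S=5 R=2 E=7 P=6
Draw 3: a1=5.460, a2=4.008, a3=13.020, a0=22.488; τ=−ln(0.4126)/22.488=0.039 → t=0.114; u2·a0=0.1788·22.488=4.021 ≤ a1=5.460 → R1 fires; S=4 R=4 E=7 P=5
Draw 4: a1=3.640, a2=6.680, a3=10.416, a0=20.736; τ=−ln(0.0207)/20.736=0.187 → t=0.301; u2·a0=0.9184·20.736=19.044; a1+a2=10.320 < 19.044 ≤ a1+…+a3=20.736 → R3 fires; S=5 R=4 E=8 P=5
Draw 5: a1=4.550, a2=6.680, a3=14.880, a0=26.110; τ=−ln(0.9884)/26.110=0.000 → t=0.301; u2·a0=0.9250·26.110=24.152; a1+a2=11.230 < 24.152 ≤ a1+…+a3=26.110 → R3 fires; S=6 R=4 E=9 P=5
Draw 6: a1=5.460, a2=6.680, a3=20.088, a0=32.228; τ=−ln(0.2779)/32.228=0.040 → t=0.341; u2·a0=0.0971·32.228=3.129 ≤ a1=5.460 → R1 fires; S=5 R=6 E=9 P=4
Draw 7: a1=3.640, a2=8.016, a3=16.740, a0=28.396; τ=−ln(0.5207)/28.396=0.023 → t=0.364; u2·a0=0.1671·28.396=4.745; a1=3.640 < 4.745 ≤ a1+a2=11.656 → R2 fires; S=6 R=5 E=9 P=3
Draw 8: a1=3.276, a2=5.010, a3=20.088, a0=28.374; τ=−ln(0.4192)/28.374=0.031 → t=0.395 > T=0.39: stop.
At T=0.39: S=6 R=5 E=9 P=3; the largest is E.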